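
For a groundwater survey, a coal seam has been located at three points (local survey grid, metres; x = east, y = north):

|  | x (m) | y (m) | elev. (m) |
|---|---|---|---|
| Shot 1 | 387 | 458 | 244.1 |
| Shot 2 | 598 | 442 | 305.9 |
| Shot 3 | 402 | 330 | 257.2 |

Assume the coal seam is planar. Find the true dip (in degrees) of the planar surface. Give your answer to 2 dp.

Two edge vectors: Shot 1→Shot 2 = (211, -16, 61.8), Shot 1→Shot 3 = (15, -128, 13.1).
Normal n = (Shot 1→Shot 2) × (Shot 1→Shot 3) = (7700.8, -1837.1, -26768).
So ∂z/∂x = −n_x/n_z = 0.28769 and ∂z/∂y = −n_y/n_z = −0.06863.
Gradient magnitude |∇z| = √(a² + b²) = √(0.08276 + 0.00471) = 0.29576.
True dip = arctan(0.29576) = 16.48°, dipping toward WNW (azimuth ≈ 283°).

16.48°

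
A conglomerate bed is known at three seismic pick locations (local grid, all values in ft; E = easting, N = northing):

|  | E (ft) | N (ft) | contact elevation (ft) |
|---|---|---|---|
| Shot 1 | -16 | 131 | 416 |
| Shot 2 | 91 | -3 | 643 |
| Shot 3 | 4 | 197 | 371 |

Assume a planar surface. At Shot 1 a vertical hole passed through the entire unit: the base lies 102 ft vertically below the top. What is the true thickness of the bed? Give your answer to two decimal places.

61.32 ft

Two edge vectors: Shot 1→Shot 2 = (107, -134, 227), Shot 1→Shot 3 = (20, 66, -45).
Normal n = (Shot 1→Shot 2) × (Shot 1→Shot 3) = (-8952, 9355, 9742).
So ∂z/∂E = −n_x/n_z = 0.91891 and ∂z/∂N = −n_y/n_z = −0.96028.
|∇z| = √(a²+b²) = 1.32910, so dip δ = arctan(1.32910) = 53.04°.
True thickness = vertical thickness × cos δ = 102 × cos 53.04° = 61.32 ft.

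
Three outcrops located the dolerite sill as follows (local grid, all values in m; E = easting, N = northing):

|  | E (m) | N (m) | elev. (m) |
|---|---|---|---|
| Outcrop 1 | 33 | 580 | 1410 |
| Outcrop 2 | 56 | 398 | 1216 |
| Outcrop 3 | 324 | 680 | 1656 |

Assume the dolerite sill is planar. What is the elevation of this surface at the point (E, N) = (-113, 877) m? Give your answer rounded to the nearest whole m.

1677 m

Two edge vectors: Outcrop 1→Outcrop 2 = (23, -182, -194), Outcrop 1→Outcrop 3 = (291, 100, 246).
Normal n = (Outcrop 1→Outcrop 2) × (Outcrop 1→Outcrop 3) = (-25372, -62112, 55262).
So ∂z/∂E = −n_x/n_z = 0.45912 and ∂z/∂N = −n_y/n_z = 1.12395.
Intercept c from Outcrop 1: 1410 − 15.15 − 651.89 = 742.96.
At (-113, 877): z = −51.9 + 985.7 + 742.96 = 1676.8 m.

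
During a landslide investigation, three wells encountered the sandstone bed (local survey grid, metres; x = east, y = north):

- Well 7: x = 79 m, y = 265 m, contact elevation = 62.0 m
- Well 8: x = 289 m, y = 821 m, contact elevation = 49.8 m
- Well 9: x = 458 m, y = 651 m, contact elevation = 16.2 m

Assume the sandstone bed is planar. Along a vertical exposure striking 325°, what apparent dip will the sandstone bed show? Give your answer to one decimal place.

Let the plane be z = a·x + b·y + c.
Well 8−Well 7: 210a + 556b = −12.2;  Well 9−Well 7: 379a + 386b = −45.8.
Solving gives a = −0.16007, b = 0.03852.
Unit vector along 325° is (sin 325°, cos 325°) = (-0.5736, 0.8192).
Slope in that direction = a·(-0.5736) + b·(0.8192) = 0.12336.
Apparent dip = arctan|0.12336| = 7.0° (true dip is 9.3°, so apparent ≤ true as expected).

7.0°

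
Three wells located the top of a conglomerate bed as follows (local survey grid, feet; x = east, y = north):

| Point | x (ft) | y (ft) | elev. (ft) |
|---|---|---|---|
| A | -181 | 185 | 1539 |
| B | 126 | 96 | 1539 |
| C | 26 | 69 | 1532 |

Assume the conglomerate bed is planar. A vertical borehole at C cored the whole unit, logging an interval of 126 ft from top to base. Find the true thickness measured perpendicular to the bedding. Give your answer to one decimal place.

Two edge vectors: A→B = (307, -89, 0), A→C = (207, -116, -7).
Normal n = (A→B) × (A→C) = (623, 2149, -17189).
So ∂z/∂x = −n_x/n_z = 0.03624 and ∂z/∂y = −n_y/n_z = 0.12502.
|∇z| = √(a²+b²) = 0.13017, so dip δ = arctan(0.13017) = 7.42°.
True thickness = vertical thickness × cos δ = 126 × cos 7.42° = 124.9 ft.

124.9 ft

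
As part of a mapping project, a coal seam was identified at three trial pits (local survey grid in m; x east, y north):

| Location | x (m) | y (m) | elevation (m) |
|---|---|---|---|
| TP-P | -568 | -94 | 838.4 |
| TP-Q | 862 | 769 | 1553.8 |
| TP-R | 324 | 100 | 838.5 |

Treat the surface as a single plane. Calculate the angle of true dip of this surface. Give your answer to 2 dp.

Two edge vectors: TP-P→TP-Q = (1430, 863, 715.4), TP-P→TP-R = (892, 194, 0.1).
Normal n = (TP-P→TP-Q) × (TP-P→TP-R) = (-138701.3, 637993.8, -492376).
So ∂z/∂x = −n_x/n_z = −0.28170 and ∂z/∂y = −n_y/n_z = 1.29575.
Gradient magnitude |∇z| = √(a² + b²) = √(0.07935 + 1.67896) = 1.32601.
True dip = arctan(1.32601) = 52.98°, dipping toward SSE (azimuth ≈ 168°).

52.98°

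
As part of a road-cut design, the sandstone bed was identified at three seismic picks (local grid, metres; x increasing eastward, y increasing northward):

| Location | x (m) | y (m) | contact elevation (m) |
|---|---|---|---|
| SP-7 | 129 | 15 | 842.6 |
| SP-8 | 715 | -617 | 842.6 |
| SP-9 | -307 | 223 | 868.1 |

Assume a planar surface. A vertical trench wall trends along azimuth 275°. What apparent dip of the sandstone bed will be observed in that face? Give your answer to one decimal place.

Let the plane be z = a·x + b·y + c.
SP-8−SP-7: 586a − 632b = 0;  SP-9−SP-7: −436a + 208b = 25.5.
Solving gives a = −0.10488, b = −0.09724.
Unit vector along 275° is (sin 275°, cos 275°) = (-0.9962, 0.0872).
Slope in that direction = a·(-0.9962) + b·(0.0872) = 0.09600.
Apparent dip = arctan|0.09600| = 5.5° (true dip is 8.1°, so apparent ≤ true as expected).

5.5°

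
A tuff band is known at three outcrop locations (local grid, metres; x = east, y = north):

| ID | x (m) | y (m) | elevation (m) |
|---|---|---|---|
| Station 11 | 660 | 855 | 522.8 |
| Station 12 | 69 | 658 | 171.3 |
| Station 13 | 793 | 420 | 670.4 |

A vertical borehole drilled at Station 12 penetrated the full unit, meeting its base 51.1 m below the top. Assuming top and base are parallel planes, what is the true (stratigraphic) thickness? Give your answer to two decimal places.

42.69 m

Let the plane be z = a·x + b·y + c.
Station 12−Station 11: −591a − 197b = −351.5;  Station 13−Station 11: 133a − 435b = 147.6.
Solving gives a = 0.64239, b = −0.14290.
|∇z| = √(a²+b²) = 0.65809, so dip δ = arctan(0.65809) = 33.35°.
True thickness = vertical thickness × cos δ = 51.1 × cos 33.35° = 42.69 m.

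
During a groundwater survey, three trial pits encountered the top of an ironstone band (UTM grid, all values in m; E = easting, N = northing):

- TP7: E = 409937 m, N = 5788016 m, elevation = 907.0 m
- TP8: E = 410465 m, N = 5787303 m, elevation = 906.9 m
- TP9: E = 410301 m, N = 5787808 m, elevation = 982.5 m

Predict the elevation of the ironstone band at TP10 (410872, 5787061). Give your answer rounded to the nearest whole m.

989 m

Two edge vectors: TP7→TP8 = (528, -713, -0.1), TP7→TP9 = (364, -208, 75.5).
Normal n = (TP7→TP8) × (TP7→TP9) = (-53852.3, -39900.4, 149708).
So ∂z/∂E = −n_x/n_z = 0.35971558 and ∂z/∂N = −n_y/n_z = 0.26652150.
Intercept c from TP7: 907 − 147460.73 − 1542630.68 = −1689184.40.
At (410872, 5787061): z = 147797.1 + 1542376.2 − 1689184.40 = 988.8 m.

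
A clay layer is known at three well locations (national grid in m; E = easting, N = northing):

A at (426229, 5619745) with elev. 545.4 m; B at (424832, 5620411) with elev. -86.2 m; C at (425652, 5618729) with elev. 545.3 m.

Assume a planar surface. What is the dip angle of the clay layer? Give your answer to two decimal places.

Two edge vectors: A→B = (-1397, 666, -631.6), A→C = (-577, -1016, -0.1).
Normal n = (A→B) × (A→C) = (-641772.2, 364293.5, 1803634).
So ∂z/∂E = −n_x/n_z = 0.35582 and ∂z/∂N = −n_y/n_z = −0.20198.
Gradient magnitude |∇z| = √(a² + b²) = √(0.12661 + 0.04079) = 0.40915.
True dip = arctan(0.40915) = 22.25°, dipping toward WNW (azimuth ≈ 300°).

22.25°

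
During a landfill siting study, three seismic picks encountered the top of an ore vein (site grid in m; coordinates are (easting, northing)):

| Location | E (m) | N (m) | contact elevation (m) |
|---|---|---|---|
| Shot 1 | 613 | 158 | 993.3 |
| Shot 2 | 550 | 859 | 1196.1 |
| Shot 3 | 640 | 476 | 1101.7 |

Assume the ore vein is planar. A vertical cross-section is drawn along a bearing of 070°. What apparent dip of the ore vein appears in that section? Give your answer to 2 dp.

Let the plane be z = a·E + b·N + c.
Shot 2−Shot 1: −63a + 701b = 202.8;  Shot 3−Shot 1: 27a + 318b = 108.4.
Solving gives a = 0.29512, b = 0.31582.
Unit vector along 070° is (sin 70°, cos 70°) = (0.9397, 0.3420).
Slope in that direction = a·(0.9397) + b·(0.3420) = 0.38534.
Apparent dip = arctan|0.38534| = 21.07° (true dip is 23.4°, so apparent ≤ true as expected).

21.07°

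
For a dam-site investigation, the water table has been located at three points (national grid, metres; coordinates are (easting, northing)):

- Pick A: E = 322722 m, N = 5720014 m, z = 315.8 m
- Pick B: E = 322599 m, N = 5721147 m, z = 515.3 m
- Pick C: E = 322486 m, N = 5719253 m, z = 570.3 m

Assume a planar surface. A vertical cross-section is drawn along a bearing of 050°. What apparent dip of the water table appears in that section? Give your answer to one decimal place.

Two edge vectors: Pick A→Pick B = (-123, 1133, 199.5), Pick A→Pick C = (-236, -761, 254.5).
Normal n = (Pick A→Pick B) × (Pick A→Pick C) = (440168, -15778.5, 360991).
So ∂z/∂E = −n_x/n_z = −1.21933 and ∂z/∂N = −n_y/n_z = 0.04371.
Unit vector along 050° is (sin 50°, cos 50°) = (0.7660, 0.6428).
Slope in that direction = a·(0.7660) + b·(0.6428) = −0.90597.
Apparent dip = arctan|0.90597| = 42.2° (true dip is 50.7°, so apparent ≤ true as expected).

42.2°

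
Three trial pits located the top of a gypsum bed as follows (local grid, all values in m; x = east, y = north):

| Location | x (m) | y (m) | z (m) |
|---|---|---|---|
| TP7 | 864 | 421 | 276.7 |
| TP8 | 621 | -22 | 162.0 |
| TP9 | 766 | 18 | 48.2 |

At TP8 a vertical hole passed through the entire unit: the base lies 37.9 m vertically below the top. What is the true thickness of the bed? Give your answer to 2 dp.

Two edge vectors: TP7→TP8 = (-243, -443, -114.7), TP7→TP9 = (-98, -403, -228.5).
Normal n = (TP7→TP8) × (TP7→TP9) = (55001.4, -44284.9, 54515).
So ∂z/∂x = −n_x/n_z = −1.00892 and ∂z/∂y = −n_y/n_z = 0.81234.
|∇z| = √(a²+b²) = 1.29531, so dip δ = arctan(1.29531) = 52.33°.
True thickness = vertical thickness × cos δ = 37.9 × cos 52.33° = 23.16 m.

23.16 m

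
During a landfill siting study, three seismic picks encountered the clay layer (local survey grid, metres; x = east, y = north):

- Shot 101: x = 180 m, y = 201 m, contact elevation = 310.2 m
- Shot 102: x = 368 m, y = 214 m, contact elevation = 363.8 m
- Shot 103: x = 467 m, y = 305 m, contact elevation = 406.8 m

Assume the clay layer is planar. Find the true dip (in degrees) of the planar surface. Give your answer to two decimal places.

17.98°

Two edge vectors: Shot 101→Shot 102 = (188, 13, 53.6), Shot 101→Shot 103 = (287, 104, 96.6).
Normal n = (Shot 101→Shot 102) × (Shot 101→Shot 103) = (-4318.6, -2777.6, 15821).
So ∂z/∂x = −n_x/n_z = 0.27297 and ∂z/∂y = −n_y/n_z = 0.17556.
Gradient magnitude |∇z| = √(a² + b²) = √(0.07451 + 0.03082) = 0.32455.
True dip = arctan(0.32455) = 17.98°, dipping toward WSW (azimuth ≈ 237°).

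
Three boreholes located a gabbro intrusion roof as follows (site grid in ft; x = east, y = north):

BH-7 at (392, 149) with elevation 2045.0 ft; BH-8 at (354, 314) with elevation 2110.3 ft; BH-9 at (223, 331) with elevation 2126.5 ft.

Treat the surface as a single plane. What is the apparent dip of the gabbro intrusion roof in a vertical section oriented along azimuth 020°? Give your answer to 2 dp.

18.28°

Two edge vectors: BH-7→BH-8 = (-38, 165, 65.3), BH-7→BH-9 = (-169, 182, 81.5).
Normal n = (BH-7→BH-8) × (BH-7→BH-9) = (1562.9, -7938.7, 20969).
So ∂z/∂x = −n_x/n_z = −0.07453 and ∂z/∂y = −n_y/n_z = 0.37859.
Unit vector along 020° is (sin 20°, cos 20°) = (0.3420, 0.9397).
Slope in that direction = a·(0.3420) + b·(0.9397) = 0.33027.
Apparent dip = arctan|0.33027| = 18.28° (true dip is 21.1°, so apparent ≤ true as expected).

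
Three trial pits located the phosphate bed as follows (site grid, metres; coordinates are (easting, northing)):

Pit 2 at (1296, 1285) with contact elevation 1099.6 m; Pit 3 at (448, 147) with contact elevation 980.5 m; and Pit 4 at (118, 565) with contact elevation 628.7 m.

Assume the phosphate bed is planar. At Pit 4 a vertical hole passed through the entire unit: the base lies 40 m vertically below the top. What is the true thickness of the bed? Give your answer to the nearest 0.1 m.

Let the plane be z = a·E + b·N + c.
Pit 3−Pit 2: −848a − 1138b = −119.1;  Pit 4−Pit 2: −1178a − 720b = −470.9.
Solving gives a = 0.61662, b = −0.35482.
|∇z| = √(a²+b²) = 0.71142, so dip δ = arctan(0.71142) = 35.43°.
True thickness = vertical thickness × cos δ = 40 × cos 35.43° = 32.6 m.

32.6 m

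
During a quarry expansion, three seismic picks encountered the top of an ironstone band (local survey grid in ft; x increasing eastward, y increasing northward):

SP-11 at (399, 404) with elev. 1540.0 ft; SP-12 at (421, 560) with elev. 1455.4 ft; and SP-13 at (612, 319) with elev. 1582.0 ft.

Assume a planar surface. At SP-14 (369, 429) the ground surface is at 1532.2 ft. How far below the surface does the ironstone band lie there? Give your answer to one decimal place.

Let the plane be z = a·x + b·y + c.
SP-12−SP-11: 22a + 156b = −84.6;  SP-13−SP-11: 213a − 85b = 42.
Solving gives a = −0.01821, b = −0.53974.
Then c = 1540 − a·399 − b·404 = 1765.32.
At (369, 429): z_contact = −6.72 − 231.55 + 1765.32 = 1527.05 ft.
Depth below ground = 1532.2 − 1527.05 = 5.1 ft.

5.1 ft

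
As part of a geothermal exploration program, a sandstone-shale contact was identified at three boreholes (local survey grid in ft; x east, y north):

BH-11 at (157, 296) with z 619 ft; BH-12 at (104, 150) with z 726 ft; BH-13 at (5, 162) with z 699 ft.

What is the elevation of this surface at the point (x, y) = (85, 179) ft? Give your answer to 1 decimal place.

Two edge vectors: BH-11→BH-12 = (-53, -146, 107), BH-11→BH-13 = (-152, -134, 80).
Normal n = (BH-11→BH-12) × (BH-11→BH-13) = (2658, -12024, -15090).
So ∂z/∂x = −n_x/n_z = 0.17614 and ∂z/∂y = −n_y/n_z = −0.79682.
Intercept c from BH-11: 619 − 27.65 + 235.86 = 827.20.
At (85, 179): z = 15.0 − 142.6 + 827.20 = 699.5 ft.

699.5 ft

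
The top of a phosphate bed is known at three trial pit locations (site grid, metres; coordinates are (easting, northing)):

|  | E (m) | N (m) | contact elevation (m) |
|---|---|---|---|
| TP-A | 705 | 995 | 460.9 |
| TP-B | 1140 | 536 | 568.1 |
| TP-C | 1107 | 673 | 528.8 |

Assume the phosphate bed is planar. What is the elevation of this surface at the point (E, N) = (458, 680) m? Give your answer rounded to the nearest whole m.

576 m

Let the plane be z = a·E + b·N + c.
TP-B−TP-A: 435a − 459b = 107.2;  TP-C−TP-A: 402a − 322b = 67.9.
Solving gives a = −0.07542, b = −0.30503.
Then c = 460.9 − a·705 − b·995 = 817.57.
At (458, 680): z = −34.5 − 207.4 + 817.57 = 575.6 m.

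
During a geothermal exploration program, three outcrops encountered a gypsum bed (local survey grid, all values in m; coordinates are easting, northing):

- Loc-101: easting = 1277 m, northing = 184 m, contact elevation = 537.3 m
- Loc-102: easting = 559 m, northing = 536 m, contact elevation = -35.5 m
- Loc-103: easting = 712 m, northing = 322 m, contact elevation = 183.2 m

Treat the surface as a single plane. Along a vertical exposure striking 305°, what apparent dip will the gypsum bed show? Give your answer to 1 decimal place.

37.7°

Two edge vectors: Loc-101→Loc-102 = (-718, 352, -572.8), Loc-101→Loc-103 = (-565, 138, -354.1).
Normal n = (Loc-101→Loc-102) × (Loc-101→Loc-103) = (-45596.8, 69388.2, 99796).
So ∂z/∂easting = −n_x/n_z = 0.45690 and ∂z/∂northing = −n_y/n_z = −0.69530.
Unit vector along 305° is (sin 305°, cos 305°) = (-0.8192, 0.5736).
Slope in that direction = a·(-0.8192) + b·(0.5736) = −0.77308.
Apparent dip = arctan|0.77308| = 37.7° (true dip is 39.8°, so apparent ≤ true as expected).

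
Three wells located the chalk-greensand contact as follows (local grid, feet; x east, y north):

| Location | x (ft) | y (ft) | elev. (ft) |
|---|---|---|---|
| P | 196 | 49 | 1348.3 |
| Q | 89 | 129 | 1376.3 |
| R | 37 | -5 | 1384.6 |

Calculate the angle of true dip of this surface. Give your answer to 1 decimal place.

Two edge vectors: P→Q = (-107, 80, 28), P→R = (-159, -54, 36.3).
Normal n = (P→Q) × (P→R) = (4416, -567.9, 18498).
So ∂z/∂x = −n_x/n_z = −0.23873 and ∂z/∂y = −n_y/n_z = 0.03070.
Gradient magnitude |∇z| = √(a² + b²) = √(0.05699 + 0.00094) = 0.24069.
True dip = arctan(0.24069) = 13.5°, dipping toward E (azimuth ≈ 097°).

13.5°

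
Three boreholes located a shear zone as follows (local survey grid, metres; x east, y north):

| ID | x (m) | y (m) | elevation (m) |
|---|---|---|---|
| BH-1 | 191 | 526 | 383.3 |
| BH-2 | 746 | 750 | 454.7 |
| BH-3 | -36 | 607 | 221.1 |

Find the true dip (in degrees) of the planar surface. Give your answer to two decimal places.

41.58°

Let the plane be z = a·x + b·y + c.
BH-2−BH-1: 555a + 224b = 71.4;  BH-3−BH-1: −227a + 81b = −162.2.
Solving gives a = 0.43961, b = −0.77047.
Gradient magnitude |∇z| = √(a² + b²) = √(0.19326 + 0.59362) = 0.88706.
True dip = arctan(0.88706) = 41.58°, dipping toward NNW (azimuth ≈ 330°).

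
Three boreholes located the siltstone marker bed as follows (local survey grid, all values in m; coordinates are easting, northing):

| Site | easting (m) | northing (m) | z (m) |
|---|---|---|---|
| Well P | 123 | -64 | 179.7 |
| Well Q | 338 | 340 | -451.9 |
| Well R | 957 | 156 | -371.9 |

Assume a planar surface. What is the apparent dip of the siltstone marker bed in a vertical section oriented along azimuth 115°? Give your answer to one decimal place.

Let the plane be z = a·easting + b·northing + c.
Well Q−Well P: 215a + 404b = −631.6;  Well R−Well P: 834a + 220b = −551.6.
Solving gives a = −0.28965, b = −1.40922.
Unit vector along 115° is (sin 115°, cos 115°) = (0.9063, -0.4226).
Slope in that direction = a·(0.9063) + b·(-0.4226) = 0.33305.
Apparent dip = arctan|0.33305| = 18.4° (true dip is 55.2°, so apparent ≤ true as expected).

18.4°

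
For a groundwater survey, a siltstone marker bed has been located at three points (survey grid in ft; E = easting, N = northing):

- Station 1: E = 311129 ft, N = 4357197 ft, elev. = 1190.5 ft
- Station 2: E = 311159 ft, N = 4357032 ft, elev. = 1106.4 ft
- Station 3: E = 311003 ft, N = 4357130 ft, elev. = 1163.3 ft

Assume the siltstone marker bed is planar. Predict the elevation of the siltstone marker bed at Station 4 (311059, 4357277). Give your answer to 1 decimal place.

Let the plane be z = a·E + b·N + c.
Station 2−Station 1: 30a − 165b = −84.1;  Station 3−Station 1: −126a − 67b = −27.2.
Solving gives a = −0.050293860, b = 0.500552632.
Then c = 1190.5 − a·311129 − b·4357197 = −2164168.05.
At (311059, 4357277): z = −15644.4 + 2181046.5 − 2164168.05 = 1234.1 ft.

1234.1 ft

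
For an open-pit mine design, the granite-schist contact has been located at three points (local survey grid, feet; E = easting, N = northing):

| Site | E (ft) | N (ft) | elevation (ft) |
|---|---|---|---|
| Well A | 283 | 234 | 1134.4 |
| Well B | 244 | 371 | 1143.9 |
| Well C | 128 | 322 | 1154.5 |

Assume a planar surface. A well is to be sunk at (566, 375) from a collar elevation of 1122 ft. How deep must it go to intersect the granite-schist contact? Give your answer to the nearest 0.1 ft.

12.6 ft

Let the plane be z = a·E + b·N + c.
Well B−Well A: −39a + 137b = 9.5;  Well C−Well A: −155a + 88b = 20.1.
Solving gives a = −0.10772, b = 0.03868.
Then c = 1134.4 − a·283 − b·234 = 1155.83.
At (566, 375): z_contact = −60.97 + 14.50 + 1155.83 = 1109.37 ft.
Depth below ground = 1122 − 1109.37 = 12.6 ft.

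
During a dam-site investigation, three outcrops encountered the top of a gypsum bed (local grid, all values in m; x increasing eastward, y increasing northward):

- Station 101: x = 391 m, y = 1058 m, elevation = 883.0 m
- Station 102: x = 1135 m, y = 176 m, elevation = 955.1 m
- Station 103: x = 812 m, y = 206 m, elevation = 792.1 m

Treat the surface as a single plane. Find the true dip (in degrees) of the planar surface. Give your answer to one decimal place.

33.3°

Let the plane be z = a·x + b·y + c.
Station 102−Station 101: 744a − 882b = 72.1;  Station 103−Station 101: 421a − 852b = −90.9.
Solving gives a = 0.53930, b = 0.37318.
Gradient magnitude |∇z| = √(a² + b²) = √(0.29085 + 0.13926) = 0.65583.
True dip = arctan(0.65583) = 33.3°, dipping toward SW (azimuth ≈ 235°).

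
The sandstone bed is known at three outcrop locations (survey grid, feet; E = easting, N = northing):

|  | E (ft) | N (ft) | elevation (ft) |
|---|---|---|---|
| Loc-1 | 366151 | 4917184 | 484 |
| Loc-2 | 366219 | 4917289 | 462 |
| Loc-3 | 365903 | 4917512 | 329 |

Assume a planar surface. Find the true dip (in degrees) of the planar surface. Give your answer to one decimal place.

20.8°

Let the plane be z = a·E + b·N + c.
Loc-2−Loc-1: 68a + 105b = −22;  Loc-3−Loc-1: −248a + 328b = −155.
Solving gives a = 0.18739, b = −0.33088.
Gradient magnitude |∇z| = √(a² + b²) = √(0.03511 + 0.10948) = 0.38026.
True dip = arctan(0.38026) = 20.8°, dipping toward NNW (azimuth ≈ 330°).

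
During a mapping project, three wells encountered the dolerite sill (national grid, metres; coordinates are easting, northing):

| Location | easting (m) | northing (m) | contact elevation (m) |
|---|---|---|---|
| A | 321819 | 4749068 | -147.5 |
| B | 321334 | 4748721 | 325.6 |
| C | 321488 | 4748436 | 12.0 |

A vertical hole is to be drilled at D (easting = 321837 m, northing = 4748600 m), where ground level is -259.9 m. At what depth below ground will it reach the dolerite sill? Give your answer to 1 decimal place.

Two edge vectors: A→B = (-485, -347, 473.1), A→C = (-331, -632, 159.5).
Normal n = (A→B) × (A→C) = (243652.7, -79238.6, 191663).
So ∂z/∂easting = −n_x/n_z = −1.271255798 and ∂z/∂northing = −n_y/n_z = 0.413426692.
Intercept c from A: -147.5 + 409114.27 − 1963391.47 = −1554424.70.
At (321837, 4748600): z_contact = −409137.15 + 1963197.99 − 1554424.70 = -363.87 m.
Depth below ground = -259.9 − (-363.87) = 104.0 m.

104.0 m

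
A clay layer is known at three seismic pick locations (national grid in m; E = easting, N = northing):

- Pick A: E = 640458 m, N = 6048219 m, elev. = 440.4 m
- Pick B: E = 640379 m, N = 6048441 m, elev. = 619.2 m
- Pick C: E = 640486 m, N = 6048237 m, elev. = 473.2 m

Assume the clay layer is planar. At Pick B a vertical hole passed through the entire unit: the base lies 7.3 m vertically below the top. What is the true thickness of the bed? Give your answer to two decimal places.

4.84 m

Two edge vectors: Pick A→Pick B = (-79, 222, 178.8), Pick A→Pick C = (28, 18, 32.8).
Normal n = (Pick A→Pick B) × (Pick A→Pick C) = (4063.2, 7597.6, -7638).
So ∂z/∂E = −n_x/n_z = 0.53197 and ∂z/∂N = −n_y/n_z = 0.99471.
|∇z| = √(a²+b²) = 1.12803, so dip δ = arctan(1.12803) = 48.44°.
True thickness = vertical thickness × cos δ = 7.3 × cos 48.44° = 4.84 m.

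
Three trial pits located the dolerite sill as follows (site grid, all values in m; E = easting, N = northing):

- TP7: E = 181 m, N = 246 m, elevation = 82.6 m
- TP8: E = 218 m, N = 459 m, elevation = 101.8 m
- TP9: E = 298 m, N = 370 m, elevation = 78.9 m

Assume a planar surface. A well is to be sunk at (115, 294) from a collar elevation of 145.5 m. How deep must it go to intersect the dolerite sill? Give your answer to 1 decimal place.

Let the plane be z = a·E + b·N + c.
TP8−TP7: 37a + 213b = 19.2;  TP9−TP7: 117a + 124b = −3.7.
Solving gives a = −0.15585, b = 0.11721.
Then c = 82.6 − a·181 − b·246 = 81.97.
At (115, 294): z_contact = −17.92 + 34.46 + 81.97 = 98.51 m.
Depth below ground = 145.5 − 98.51 = 47.0 m.

47.0 m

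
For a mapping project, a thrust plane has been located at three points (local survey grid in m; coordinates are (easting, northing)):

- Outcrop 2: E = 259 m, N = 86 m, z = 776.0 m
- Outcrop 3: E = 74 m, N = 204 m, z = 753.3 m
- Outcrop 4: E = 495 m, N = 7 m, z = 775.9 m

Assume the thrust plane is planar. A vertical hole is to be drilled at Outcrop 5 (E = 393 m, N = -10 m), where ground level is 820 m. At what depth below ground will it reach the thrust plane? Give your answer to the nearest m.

Let the plane be z = a·E + b·N + c.
Outcrop 3−Outcrop 2: −185a + 118b = −22.7;  Outcrop 4−Outcrop 2: 236a − 79b = −0.1.
Solving gives a = −0.13641, b = −0.40623.
Then c = 776 − a·259 − b·86 = 846.27.
At (393, -10): z_contact = −53.6 + 4.1 + 846.27 = 796.7 m.
Depth below ground = 820 − 796.7 = 23 m.

23 m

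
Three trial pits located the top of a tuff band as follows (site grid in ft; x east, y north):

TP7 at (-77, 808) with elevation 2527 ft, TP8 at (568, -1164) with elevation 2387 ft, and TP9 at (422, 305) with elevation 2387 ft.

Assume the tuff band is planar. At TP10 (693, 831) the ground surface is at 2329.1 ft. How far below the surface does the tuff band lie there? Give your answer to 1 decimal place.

Let the plane be z = a·x + b·y + c.
TP8−TP7: 645a − 1972b = −140;  TP9−TP7: 499a − 503b = −140.
Solving gives a = −0.311798, b = −0.030989.
Then c = 2527 − a·-77 − b·808 = 2528.03.
At (693, 831): z_contact = −216.08 − 25.75 + 2528.03 = 2286.20 ft.
Depth below ground = 2329.1 − 2286.20 = 42.9 ft.

42.9 ft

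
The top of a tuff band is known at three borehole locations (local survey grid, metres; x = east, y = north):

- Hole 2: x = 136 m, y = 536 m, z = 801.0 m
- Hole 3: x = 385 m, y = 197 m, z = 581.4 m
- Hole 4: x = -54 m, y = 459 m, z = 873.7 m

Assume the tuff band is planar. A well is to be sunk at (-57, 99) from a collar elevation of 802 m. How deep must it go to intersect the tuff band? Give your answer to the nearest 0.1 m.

28.5 m

Let the plane be z = a·x + b·y + c.
Hole 3−Hole 2: 249a − 339b = −219.6;  Hole 4−Hole 2: −190a − 77b = 72.7.
Solving gives a = −0.49716, b = 0.28261.
Then c = 801 − a·136 − b·536 = 717.13.
At (-57, 99): z_contact = 28.34 + 27.98 + 717.13 = 773.45 m.
Depth below ground = 802 − 773.45 = 28.5 m.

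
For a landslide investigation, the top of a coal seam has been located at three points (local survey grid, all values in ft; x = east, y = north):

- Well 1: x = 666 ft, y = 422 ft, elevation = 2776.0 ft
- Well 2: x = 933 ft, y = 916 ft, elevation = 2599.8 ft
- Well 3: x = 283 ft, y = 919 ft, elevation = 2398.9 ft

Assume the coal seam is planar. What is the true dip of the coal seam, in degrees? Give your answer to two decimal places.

31.21°

Let the plane be z = a·x + b·y + c.
Well 2−Well 1: 267a + 494b = −176.2;  Well 3−Well 1: −383a + 497b = −377.1.
Solving gives a = 0.30667, b = −0.52243.
Gradient magnitude |∇z| = √(a² + b²) = √(0.09404 + 0.27293) = 0.60579.
True dip = arctan(0.60579) = 31.21°, dipping toward NNW (azimuth ≈ 330°).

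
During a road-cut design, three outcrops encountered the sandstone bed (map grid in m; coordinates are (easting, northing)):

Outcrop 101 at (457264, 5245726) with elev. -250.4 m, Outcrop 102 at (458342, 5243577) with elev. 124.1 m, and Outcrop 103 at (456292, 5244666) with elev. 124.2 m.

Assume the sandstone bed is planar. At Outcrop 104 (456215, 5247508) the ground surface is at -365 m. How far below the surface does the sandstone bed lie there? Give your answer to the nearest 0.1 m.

176.4 m

Let the plane be z = a·E + b·N + c.
Outcrop 102−Outcrop 101: 1078a − 2149b = 374.5;  Outcrop 103−Outcrop 101: −972a − 1060b = 374.6.
Solving gives a = −0.126270893, b = −0.237608200.
Then c = -250.4 − a·457264 − b·5245726 = 1303916.25.
At (456215, 5247508): z_contact = −57606.68 − 1246850.93 + 1303916.25 = -541.36 m.
Depth below ground = -365 − (-541.36) = 176.4 m.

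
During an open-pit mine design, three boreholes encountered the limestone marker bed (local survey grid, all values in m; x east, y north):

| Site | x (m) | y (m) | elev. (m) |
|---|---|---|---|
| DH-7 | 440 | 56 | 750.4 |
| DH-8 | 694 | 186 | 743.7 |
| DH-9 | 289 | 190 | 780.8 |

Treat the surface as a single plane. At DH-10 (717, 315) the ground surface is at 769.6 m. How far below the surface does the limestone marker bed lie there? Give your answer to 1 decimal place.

Two edge vectors: DH-7→DH-8 = (254, 130, -6.7), DH-7→DH-9 = (-151, 134, 30.4).
Normal n = (DH-7→DH-8) × (DH-7→DH-9) = (4849.8, -6709.9, 53666).
So ∂z/∂x = −n_x/n_z = −0.09037 and ∂z/∂y = −n_y/n_z = 0.12503.
Intercept c from DH-7: 750.4 + 39.76 − 7.00 = 783.16.
At (717, 315): z_contact = −64.80 + 39.38 + 783.16 = 757.75 m.
Depth below ground = 769.6 − 757.75 = 11.8 m.

11.8 m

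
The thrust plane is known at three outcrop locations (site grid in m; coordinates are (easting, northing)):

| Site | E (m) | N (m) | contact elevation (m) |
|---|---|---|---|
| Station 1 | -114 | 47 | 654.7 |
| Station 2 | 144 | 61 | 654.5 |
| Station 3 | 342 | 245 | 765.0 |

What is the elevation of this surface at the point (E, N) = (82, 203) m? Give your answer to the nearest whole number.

Two edge vectors: Station 1→Station 2 = (258, 14, -0.2), Station 1→Station 3 = (456, 198, 110.3).
Normal n = (Station 1→Station 2) × (Station 1→Station 3) = (1583.8, -28548.6, 44700).
So ∂z/∂E = −n_x/n_z = −0.03543 and ∂z/∂N = −n_y/n_z = 0.63867.
Intercept c from Station 1: 654.7 − 4.04 − 30.02 = 620.64.
At (82, 203): z = −2.9 + 129.7 + 620.64 = 747.4 m.

747 m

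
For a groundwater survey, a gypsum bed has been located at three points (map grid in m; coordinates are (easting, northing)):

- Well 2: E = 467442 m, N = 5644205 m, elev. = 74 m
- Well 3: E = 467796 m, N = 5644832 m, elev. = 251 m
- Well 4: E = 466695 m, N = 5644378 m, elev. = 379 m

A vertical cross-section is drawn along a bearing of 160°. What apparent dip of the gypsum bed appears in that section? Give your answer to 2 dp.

Let the plane be z = a·E + b·N + c.
Well 3−Well 2: 354a + 627b = 177;  Well 4−Well 2: −747a + 173b = 305.
Solving gives a = −0.30327, b = 0.45352.
Unit vector along 160° is (sin 160°, cos 160°) = (0.3420, -0.9397).
Slope in that direction = a·(0.3420) + b·(-0.9397) = −0.52989.
Apparent dip = arctan|0.52989| = 27.92° (true dip is 28.6°, so apparent ≤ true as expected).

27.92°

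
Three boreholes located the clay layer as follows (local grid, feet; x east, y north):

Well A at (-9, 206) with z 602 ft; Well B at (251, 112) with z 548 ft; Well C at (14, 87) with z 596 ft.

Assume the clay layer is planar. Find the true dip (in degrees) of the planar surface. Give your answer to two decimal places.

Let the plane be z = a·x + b·y + c.
Well B−Well A: 260a − 94b = −54;  Well C−Well A: 23a − 119b = −6.
Solving gives a = −0.20370, b = 0.01105.
Gradient magnitude |∇z| = √(a² + b²) = √(0.04149 + 0.00012) = 0.20400.
True dip = arctan(0.20400) = 11.53°, dipping toward E (azimuth ≈ 093°).

11.53°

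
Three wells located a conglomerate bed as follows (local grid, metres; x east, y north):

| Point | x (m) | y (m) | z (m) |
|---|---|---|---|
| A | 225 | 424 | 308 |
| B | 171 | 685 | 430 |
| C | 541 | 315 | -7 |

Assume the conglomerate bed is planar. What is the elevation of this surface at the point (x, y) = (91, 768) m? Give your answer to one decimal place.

525.3 m

Let the plane be z = a·x + b·y + c.
B−A: −54a + 261b = 122;  C−A: 316a − 109b = −315.
Solving gives a = −0.89982, b = 0.28126.
Then c = 308 − a·225 − b·424 = 391.20.
At (91, 768): z = −81.9 + 216.0 + 391.20 = 525.3 m.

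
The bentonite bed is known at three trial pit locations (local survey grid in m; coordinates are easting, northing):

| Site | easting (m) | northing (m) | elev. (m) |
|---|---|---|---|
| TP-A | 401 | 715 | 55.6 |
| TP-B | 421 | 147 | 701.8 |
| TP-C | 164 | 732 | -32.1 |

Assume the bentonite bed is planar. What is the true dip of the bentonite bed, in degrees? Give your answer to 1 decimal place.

Two edge vectors: TP-A→TP-B = (20, -568, 646.2), TP-A→TP-C = (-237, 17, -87.7).
Normal n = (TP-A→TP-B) × (TP-A→TP-C) = (38828.2, -151395.4, -134276).
So ∂z/∂easting = −n_x/n_z = 0.28917 and ∂z/∂northing = −n_y/n_z = −1.12749.
Gradient magnitude |∇z| = √(a² + b²) = √(0.08362 + 1.27124) = 1.16398.
True dip = arctan(1.16398) = 49.3°, dipping toward NNW (azimuth ≈ 346°).

49.3°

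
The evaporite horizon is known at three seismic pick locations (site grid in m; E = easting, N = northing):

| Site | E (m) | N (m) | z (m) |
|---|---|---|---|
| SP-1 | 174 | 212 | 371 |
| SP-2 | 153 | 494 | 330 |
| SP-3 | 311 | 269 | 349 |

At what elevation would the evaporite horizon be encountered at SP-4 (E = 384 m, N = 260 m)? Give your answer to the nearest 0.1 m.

343.3 m

Let the plane be z = a·E + b·N + c.
SP-2−SP-1: −21a + 282b = −41;  SP-3−SP-1: 137a + 57b = −22.
Solving gives a = −0.09709, b = −0.15262.
Then c = 371 − a·174 − b·212 = 420.25.
At (384, 260): z = −37.3 − 39.7 + 420.25 = 343.3 m.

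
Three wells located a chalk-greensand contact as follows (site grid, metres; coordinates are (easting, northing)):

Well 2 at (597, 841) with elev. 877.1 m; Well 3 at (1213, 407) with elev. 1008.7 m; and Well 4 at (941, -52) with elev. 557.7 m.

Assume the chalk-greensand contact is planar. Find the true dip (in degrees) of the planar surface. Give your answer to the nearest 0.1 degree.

Let the plane be z = a·E + b·N + c.
Well 3−Well 2: 616a − 434b = 131.6;  Well 4−Well 2: 344a − 893b = −319.4.
Solving gives a = 0.63908, b = 0.60386.
Gradient magnitude |∇z| = √(a² + b²) = √(0.40842 + 0.36464) = 0.87924.
True dip = arctan(0.87924) = 41.3°, dipping toward SW (azimuth ≈ 227°).

41.3°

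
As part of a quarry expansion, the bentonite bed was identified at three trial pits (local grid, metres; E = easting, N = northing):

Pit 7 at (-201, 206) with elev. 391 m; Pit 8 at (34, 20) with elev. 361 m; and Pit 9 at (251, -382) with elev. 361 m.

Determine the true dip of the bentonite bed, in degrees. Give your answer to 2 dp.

14.21°

Two edge vectors: Pit 7→Pit 8 = (235, -186, -30), Pit 7→Pit 9 = (452, -588, -30).
Normal n = (Pit 7→Pit 8) × (Pit 7→Pit 9) = (-12060, -6510, -54108).
So ∂z/∂E = −n_x/n_z = −0.22289 and ∂z/∂N = −n_y/n_z = −0.12031.
Gradient magnitude |∇z| = √(a² + b²) = √(0.04968 + 0.01448) = 0.25329.
True dip = arctan(0.25329) = 14.21°, dipping toward ENE (azimuth ≈ 062°).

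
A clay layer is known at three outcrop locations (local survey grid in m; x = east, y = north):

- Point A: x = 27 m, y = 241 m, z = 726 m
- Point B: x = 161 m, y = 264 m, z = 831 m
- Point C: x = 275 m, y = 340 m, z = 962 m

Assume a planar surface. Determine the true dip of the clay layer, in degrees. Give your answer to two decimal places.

Let the plane be z = a·x + b·y + c.
Point B−Point A: 134a + 23b = 105;  Point C−Point A: 248a + 99b = 236.
Solving gives a = 0.65684, b = 0.73843.
Gradient magnitude |∇z| = √(a² + b²) = √(0.43143 + 0.54528) = 0.98829.
True dip = arctan(0.98829) = 44.66°, dipping toward SW (azimuth ≈ 222°).

44.66°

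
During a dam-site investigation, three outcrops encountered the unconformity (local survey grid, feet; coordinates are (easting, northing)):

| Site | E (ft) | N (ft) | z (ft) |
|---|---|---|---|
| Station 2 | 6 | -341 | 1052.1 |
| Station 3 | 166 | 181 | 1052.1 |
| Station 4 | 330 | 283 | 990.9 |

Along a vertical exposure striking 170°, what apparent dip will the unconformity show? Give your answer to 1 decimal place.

12.4°

Let the plane be z = a·E + b·N + c.
Station 3−Station 2: 160a + 522b = 0;  Station 4−Station 2: 324a + 624b = −61.2.
Solving gives a = −0.46107, b = 0.14132.
Unit vector along 170° is (sin 170°, cos 170°) = (0.1736, -0.9848).
Slope in that direction = a·(0.1736) + b·(-0.9848) = −0.21924.
Apparent dip = arctan|0.21924| = 12.4° (true dip is 25.7°, so apparent ≤ true as expected).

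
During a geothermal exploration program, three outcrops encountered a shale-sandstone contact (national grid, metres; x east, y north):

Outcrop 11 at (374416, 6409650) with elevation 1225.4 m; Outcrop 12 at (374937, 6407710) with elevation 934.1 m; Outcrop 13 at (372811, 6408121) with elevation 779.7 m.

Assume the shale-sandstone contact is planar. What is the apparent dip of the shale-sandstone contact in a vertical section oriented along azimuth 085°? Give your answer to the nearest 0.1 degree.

7.0°

Two edge vectors: Outcrop 11→Outcrop 12 = (521, -1940, -291.3), Outcrop 11→Outcrop 13 = (-1605, -1529, -445.7).
Normal n = (Outcrop 11→Outcrop 12) × (Outcrop 11→Outcrop 13) = (419260.3, 699746.2, -3910309).
So ∂z/∂x = −n_x/n_z = 0.10722 and ∂z/∂y = −n_y/n_z = 0.17895.
Unit vector along 085° is (sin 85°, cos 85°) = (0.9962, 0.0872).
Slope in that direction = a·(0.9962) + b·(0.0872) = 0.12241.
Apparent dip = arctan|0.12241| = 7.0° (true dip is 11.8°, so apparent ≤ true as expected).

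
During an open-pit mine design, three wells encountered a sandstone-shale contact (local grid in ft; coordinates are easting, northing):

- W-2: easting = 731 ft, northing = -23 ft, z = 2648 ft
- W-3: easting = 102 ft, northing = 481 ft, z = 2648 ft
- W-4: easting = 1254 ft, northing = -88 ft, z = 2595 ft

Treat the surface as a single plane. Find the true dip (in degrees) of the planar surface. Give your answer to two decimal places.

10.86°

Let the plane be z = a·easting + b·northing + c.
W-3−W-2: −629a + 504b = 0;  W-4−W-2: 523a − 65b = −53.
Solving gives a = −0.11994, b = −0.14969.
Gradient magnitude |∇z| = √(a² + b²) = √(0.01439 + 0.02241) = 0.19182.
True dip = arctan(0.19182) = 10.86°, dipping toward NE (azimuth ≈ 039°).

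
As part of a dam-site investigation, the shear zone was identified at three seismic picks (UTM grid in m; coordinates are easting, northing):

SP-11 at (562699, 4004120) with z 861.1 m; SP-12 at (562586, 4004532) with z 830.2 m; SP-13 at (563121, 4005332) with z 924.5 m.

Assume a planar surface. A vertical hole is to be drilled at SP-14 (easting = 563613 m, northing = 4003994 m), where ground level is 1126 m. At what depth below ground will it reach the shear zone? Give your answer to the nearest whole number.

76 m

Let the plane be z = a·easting + b·northing + c.
SP-12−SP-11: −113a + 412b = −30.9;  SP-13−SP-11: 422a + 1212b = 63.4.
Solving gives a = 0.20452867, b = −0.01890355.
Then c = 861.1 − a·562699 − b·4004120 = −38534.91.
At (563613, 4003994): z_contact = 115275.0 − 75689.7 − 38534.91 = 1050.4 m.
Depth below ground = 1126 − 1050.4 = 76 m.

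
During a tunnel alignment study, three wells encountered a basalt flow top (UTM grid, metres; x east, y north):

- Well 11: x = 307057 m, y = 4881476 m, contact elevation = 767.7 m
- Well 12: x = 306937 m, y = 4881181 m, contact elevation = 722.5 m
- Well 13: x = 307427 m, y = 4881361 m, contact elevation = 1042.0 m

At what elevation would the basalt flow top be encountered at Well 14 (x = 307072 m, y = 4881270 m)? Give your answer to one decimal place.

805.3 m

Let the plane be z = a·x + b·y + c.
Well 12−Well 11: −120a − 295b = −45.2;  Well 13−Well 11: 370a − 115b = 274.3.
Solving gives a = 0.700418869, b = −0.131695811.
Then c = 767.7 − a·307057 − b·4881476 = 428569.13.
At (307072, 4881270): z = 215079.0 − 642842.8 + 428569.13 = 805.3 m.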